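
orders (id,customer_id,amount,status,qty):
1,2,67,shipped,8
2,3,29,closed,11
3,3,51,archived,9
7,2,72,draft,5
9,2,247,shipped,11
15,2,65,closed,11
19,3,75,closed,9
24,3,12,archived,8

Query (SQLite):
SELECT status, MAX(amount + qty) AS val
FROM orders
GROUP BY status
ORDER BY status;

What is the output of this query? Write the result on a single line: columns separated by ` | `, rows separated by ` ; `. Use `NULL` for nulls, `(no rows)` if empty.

For each row compute amount + qty.
Group by status; take MAX of the expression per group.
  archived: ids {3, 24} → MAX(amount + qty)=60
  closed: ids {2, 15, 19} → MAX(amount + qty)=84
  draft: ids {7} → MAX(amount + qty)=77
  shipped: ids {1, 9} → MAX(amount + qty)=258

archived | 60 ; closed | 84 ; draft | 77 ; shipped | 258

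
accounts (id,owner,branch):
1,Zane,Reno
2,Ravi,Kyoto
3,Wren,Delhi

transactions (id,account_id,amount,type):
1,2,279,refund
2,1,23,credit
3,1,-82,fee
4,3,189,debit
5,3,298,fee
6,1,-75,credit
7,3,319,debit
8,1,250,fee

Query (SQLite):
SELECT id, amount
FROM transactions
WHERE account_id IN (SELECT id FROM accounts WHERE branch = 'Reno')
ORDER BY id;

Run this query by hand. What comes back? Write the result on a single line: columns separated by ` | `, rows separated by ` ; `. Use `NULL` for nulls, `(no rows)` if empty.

2 | 23 ; 3 | -82 ; 6 | -75 ; 8 | 250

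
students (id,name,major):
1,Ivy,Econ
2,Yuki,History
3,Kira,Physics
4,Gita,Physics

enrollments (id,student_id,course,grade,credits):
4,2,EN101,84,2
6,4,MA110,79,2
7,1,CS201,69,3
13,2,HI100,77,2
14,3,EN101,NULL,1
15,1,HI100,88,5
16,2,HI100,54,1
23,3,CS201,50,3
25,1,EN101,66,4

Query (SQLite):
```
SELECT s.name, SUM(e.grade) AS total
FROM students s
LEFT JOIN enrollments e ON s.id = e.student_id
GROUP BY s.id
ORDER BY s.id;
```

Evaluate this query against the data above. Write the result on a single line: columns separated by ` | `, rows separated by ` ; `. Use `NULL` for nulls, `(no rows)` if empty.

Ivy | 223 ; Yuki | 215 ; Kira | 50 ; Gita | 79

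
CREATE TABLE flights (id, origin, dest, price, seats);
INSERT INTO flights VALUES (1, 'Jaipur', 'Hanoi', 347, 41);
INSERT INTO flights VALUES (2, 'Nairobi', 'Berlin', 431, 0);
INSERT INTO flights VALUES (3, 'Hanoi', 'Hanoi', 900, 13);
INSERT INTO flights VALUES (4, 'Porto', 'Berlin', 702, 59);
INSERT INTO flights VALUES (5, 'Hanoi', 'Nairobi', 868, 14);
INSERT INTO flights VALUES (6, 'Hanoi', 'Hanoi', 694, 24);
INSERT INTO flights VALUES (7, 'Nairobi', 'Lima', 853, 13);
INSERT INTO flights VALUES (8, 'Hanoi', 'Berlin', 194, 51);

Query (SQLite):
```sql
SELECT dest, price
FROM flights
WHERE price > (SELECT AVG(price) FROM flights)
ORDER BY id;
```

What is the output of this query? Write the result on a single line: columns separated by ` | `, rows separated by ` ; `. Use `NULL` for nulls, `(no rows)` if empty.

Hanoi | 900 ; Berlin | 702 ; Nairobi | 868 ; Hanoi | 694 ; Lima | 853

Scalar subquery: AVG(price) over all flights rows = 623.625.
Keep rows where price > that value.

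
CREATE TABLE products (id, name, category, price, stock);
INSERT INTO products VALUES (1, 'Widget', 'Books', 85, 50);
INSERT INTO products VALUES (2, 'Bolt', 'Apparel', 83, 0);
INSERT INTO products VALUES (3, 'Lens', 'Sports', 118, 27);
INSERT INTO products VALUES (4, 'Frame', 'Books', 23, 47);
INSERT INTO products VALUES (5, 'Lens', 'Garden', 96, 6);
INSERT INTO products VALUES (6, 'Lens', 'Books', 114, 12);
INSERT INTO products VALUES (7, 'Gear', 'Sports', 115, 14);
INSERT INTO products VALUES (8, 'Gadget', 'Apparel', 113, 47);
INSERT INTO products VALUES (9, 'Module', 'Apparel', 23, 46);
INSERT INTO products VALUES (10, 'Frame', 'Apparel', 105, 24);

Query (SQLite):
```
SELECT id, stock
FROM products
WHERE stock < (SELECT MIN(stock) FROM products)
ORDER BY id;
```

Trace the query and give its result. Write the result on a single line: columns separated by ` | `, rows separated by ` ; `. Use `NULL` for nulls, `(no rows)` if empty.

(no rows)

Scalar subquery: MIN(stock) over all products rows = 0.
Keep rows where stock < that value.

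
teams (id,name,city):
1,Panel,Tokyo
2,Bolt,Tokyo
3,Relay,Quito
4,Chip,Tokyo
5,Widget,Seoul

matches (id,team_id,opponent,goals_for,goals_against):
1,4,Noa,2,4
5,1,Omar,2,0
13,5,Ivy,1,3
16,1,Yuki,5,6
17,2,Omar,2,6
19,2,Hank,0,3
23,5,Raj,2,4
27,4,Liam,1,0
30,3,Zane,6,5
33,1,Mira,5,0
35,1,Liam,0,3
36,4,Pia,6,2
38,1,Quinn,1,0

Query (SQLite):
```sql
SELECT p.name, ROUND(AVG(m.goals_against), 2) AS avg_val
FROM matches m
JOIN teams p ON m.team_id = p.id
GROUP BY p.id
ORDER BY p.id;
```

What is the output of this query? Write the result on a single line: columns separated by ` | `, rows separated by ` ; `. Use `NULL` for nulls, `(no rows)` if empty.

Panel | 1.8 ; Bolt | 4.5 ; Relay | 5 ; Chip | 2 ; Widget | 3.5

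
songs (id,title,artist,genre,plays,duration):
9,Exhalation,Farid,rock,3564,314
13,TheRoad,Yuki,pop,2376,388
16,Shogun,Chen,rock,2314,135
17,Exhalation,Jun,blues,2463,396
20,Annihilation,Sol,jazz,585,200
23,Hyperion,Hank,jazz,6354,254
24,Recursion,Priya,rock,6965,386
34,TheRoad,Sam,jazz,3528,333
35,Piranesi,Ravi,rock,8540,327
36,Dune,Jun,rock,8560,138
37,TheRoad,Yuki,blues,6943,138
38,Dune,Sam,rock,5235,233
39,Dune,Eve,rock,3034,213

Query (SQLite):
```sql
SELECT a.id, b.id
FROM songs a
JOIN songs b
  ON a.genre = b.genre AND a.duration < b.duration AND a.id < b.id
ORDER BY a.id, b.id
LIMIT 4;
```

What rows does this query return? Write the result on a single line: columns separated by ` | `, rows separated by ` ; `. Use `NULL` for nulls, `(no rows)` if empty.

9 | 24 ; 9 | 35 ; 16 | 24 ; 16 | 35

Pairs (a,b) with same genre, a.duration < b.duration, a.id < b.id.
genre groups: blues:{17,37} jazz:{20,23,34} pop:{13} rock:{9,16,24,35,36,38,39}
Ordered by (a.id, b.id); first 4.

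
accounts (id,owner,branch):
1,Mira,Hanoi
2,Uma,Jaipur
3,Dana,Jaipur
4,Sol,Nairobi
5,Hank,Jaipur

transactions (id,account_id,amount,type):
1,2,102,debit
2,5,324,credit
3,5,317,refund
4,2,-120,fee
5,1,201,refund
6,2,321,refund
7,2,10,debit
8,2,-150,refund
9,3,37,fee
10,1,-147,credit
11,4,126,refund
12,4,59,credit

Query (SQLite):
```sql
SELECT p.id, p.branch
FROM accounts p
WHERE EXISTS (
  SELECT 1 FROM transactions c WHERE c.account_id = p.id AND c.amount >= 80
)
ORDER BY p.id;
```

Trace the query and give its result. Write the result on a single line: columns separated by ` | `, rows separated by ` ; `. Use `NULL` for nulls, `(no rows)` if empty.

1 | Hanoi ; 2 | Jaipur ; 4 | Nairobi ; 5 | Jaipur

For each accounts row, check whether any transactions with matching account_id has amount >= 80.
Keep rows where that is true.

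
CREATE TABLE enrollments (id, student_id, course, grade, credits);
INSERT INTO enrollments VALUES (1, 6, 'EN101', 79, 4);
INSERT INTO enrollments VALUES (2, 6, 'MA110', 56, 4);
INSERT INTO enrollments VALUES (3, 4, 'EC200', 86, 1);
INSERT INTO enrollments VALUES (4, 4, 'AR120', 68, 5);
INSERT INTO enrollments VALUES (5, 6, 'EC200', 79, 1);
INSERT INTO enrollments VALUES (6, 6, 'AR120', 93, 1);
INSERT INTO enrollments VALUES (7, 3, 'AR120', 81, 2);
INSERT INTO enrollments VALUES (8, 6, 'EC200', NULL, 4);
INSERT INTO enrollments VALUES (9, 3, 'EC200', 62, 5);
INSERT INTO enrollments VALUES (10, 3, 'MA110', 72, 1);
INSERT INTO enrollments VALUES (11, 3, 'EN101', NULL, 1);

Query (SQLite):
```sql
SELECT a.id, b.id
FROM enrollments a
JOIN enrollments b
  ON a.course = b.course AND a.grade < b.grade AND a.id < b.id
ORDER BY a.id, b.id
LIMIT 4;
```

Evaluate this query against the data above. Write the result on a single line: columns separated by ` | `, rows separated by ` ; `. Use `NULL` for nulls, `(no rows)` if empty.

Pairs (a,b) with same course, a.grade < b.grade, a.id < b.id.
course groups: AR120:{4,6,7} EC200:{3,5,8,9} EN101:{1,11} MA110:{2,10}
Ordered by (a.id, b.id); first 4.

2 | 10 ; 4 | 6 ; 4 | 7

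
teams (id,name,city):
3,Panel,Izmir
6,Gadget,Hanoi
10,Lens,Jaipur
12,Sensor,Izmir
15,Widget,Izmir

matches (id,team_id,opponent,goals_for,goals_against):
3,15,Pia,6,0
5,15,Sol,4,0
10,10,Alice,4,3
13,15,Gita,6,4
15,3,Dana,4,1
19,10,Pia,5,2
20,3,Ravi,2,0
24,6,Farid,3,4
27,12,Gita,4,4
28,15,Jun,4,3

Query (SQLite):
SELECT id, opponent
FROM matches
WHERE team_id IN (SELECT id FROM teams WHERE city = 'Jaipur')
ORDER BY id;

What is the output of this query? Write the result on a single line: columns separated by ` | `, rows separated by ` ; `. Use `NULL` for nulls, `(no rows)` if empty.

Inner query: teams.id where city = 'Jaipur'.
Outer: keep matches rows whose team_id is in that set.
Inner query → {10}

10 | Alice ; 19 | Pia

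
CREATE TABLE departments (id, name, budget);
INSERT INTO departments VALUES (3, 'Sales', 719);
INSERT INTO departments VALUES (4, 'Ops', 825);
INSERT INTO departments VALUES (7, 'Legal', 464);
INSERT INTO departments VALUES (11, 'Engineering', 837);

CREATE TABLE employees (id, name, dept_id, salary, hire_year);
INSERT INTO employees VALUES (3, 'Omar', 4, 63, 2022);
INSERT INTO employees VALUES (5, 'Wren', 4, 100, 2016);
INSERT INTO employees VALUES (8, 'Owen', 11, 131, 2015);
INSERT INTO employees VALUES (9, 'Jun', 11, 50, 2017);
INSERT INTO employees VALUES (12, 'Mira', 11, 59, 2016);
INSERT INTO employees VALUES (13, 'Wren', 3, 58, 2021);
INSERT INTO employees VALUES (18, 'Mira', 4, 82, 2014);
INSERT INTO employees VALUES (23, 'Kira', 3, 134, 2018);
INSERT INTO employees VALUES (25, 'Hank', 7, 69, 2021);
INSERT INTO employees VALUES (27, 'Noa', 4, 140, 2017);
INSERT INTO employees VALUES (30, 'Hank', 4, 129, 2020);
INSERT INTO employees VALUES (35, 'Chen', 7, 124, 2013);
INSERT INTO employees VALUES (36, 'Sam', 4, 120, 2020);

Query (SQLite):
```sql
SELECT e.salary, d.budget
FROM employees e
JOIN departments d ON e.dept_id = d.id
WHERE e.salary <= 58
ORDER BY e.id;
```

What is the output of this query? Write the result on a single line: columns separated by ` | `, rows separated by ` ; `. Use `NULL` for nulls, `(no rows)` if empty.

Each employees row matches the departments row where dept_id = departments.id.
Then keep rows with e.salary <= 58.

50 | 837 ; 58 | 719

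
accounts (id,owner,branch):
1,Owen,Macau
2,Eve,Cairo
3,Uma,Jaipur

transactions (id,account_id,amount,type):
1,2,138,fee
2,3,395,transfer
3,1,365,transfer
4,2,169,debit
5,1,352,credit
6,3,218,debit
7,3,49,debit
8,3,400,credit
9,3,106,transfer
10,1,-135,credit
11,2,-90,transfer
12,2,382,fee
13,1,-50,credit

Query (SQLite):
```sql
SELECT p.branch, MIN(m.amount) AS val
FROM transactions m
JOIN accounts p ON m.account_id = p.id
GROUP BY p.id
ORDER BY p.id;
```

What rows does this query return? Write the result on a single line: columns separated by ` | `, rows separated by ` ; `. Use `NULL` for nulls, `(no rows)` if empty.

Macau | -135 ; Cairo | -90 ; Jaipur | 49

Join each transactions row to its accounts via account_id.
Group joined rows by accounts.id; compute MIN(m.amount) per group.
  1: ids {3, 5, 10, 13} → MIN(m.amount)=-135
  2: ids {1, 4, 11, 12} → MIN(m.amount)=-90
  3: ids {2, 6, 7, 8, 9} → MIN(m.amount)=49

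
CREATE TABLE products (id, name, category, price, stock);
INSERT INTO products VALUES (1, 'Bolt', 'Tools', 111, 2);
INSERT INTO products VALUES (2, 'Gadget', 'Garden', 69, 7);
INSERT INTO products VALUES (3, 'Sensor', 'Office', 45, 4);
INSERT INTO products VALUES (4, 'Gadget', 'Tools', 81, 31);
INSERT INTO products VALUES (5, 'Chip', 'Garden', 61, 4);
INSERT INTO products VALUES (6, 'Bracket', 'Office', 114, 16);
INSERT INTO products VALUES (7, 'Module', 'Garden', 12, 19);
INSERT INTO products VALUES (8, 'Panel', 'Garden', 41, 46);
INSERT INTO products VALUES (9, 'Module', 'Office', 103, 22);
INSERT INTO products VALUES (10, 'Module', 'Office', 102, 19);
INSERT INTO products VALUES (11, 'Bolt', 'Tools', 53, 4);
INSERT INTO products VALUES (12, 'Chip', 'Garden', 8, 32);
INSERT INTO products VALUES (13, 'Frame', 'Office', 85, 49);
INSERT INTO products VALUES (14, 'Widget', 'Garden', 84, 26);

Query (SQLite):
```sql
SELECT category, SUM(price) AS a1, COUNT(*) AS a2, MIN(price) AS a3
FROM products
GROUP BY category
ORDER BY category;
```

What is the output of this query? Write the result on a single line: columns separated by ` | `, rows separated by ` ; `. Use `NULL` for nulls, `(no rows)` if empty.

Group products by category.
Per group compute: SUM(price), COUNT(*), MIN(price).
  Garden: ids {2, 5, 7, 8, 12, 14} → SUM(price)=275, COUNT(*)=6, MIN(price)=8
  Office: ids {3, 6, 9, 10, 13} → SUM(price)=449, COUNT(*)=5, MIN(price)=45
  Tools: ids {1, 4, 11} → SUM(price)=245, COUNT(*)=3, MIN(price)=53

Garden | 275 | 6 | 8 ; Office | 449 | 5 | 45 ; Tools | 245 | 3 | 53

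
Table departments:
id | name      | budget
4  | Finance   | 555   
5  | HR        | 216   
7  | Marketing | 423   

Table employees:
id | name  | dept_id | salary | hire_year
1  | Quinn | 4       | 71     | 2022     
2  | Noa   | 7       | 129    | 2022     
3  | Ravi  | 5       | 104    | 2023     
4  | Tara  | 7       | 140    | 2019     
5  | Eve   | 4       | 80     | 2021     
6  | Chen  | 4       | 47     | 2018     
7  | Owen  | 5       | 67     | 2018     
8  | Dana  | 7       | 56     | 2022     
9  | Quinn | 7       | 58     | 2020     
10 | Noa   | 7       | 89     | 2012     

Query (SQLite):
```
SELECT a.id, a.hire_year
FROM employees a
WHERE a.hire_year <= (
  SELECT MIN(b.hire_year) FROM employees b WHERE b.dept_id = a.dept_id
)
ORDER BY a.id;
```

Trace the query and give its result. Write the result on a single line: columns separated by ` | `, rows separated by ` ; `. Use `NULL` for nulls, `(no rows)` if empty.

For each employees row a, compute MIN(hire_year) over rows sharing a.dept_id.
Keep row a if a.hire_year <= that per-group MIN.
  dept_id=4: MIN(hire_year) = 2018
  dept_id=5: MIN(hire_year) = 2018
  dept_id=7: MIN(hire_year) = 2012

6 | 2018 ; 7 | 2018 ; 10 | 2012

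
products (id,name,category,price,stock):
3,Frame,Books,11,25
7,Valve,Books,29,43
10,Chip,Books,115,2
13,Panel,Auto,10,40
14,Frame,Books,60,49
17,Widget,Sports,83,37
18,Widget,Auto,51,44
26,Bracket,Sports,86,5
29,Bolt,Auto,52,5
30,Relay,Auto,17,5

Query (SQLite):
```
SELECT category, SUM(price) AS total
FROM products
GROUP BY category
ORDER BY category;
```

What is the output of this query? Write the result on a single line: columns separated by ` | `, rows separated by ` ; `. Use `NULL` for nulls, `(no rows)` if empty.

Auto | 130 ; Books | 215 ; Sports | 169

Partition products by category; compute SUM(price) within each group.
  Auto: ids {13, 18, 29, 30} → SUM(price)=130
  Books: ids {3, 7, 10, 14} → SUM(price)=215
  Sports: ids {17, 26} → SUM(price)=169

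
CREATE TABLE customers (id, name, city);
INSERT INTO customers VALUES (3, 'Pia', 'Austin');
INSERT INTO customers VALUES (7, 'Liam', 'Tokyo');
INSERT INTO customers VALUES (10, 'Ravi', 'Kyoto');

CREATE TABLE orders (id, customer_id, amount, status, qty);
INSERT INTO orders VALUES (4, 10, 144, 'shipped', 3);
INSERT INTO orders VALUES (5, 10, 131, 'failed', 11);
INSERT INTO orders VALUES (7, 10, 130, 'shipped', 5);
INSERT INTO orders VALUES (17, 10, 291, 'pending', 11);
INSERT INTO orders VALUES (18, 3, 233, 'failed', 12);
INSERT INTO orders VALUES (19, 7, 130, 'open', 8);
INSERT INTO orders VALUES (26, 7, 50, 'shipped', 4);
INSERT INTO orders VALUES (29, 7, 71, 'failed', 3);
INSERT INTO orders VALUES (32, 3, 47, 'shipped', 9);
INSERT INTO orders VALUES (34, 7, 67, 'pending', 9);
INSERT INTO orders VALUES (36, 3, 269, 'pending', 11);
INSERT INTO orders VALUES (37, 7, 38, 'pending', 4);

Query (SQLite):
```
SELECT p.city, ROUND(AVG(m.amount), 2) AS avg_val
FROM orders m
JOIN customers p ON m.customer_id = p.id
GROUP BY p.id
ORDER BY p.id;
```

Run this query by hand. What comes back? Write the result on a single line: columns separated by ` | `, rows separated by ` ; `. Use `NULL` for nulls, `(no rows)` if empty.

Austin | 183 ; Tokyo | 71.2 ; Kyoto | 174

Join each orders row to its customers via customer_id.
Group joined rows by customers.id; compute ROUND(AVG(m.amount), 2) per group.
  3: ids {18, 32, 36} → ROUND(AVG(m.amount), 2)=183
  7: ids {19, 26, 29, 34, 37} → ROUND(AVG(m.amount), 2)=71.2
  10: ids {4, 5, 7, 17} → ROUND(AVG(m.amount), 2)=174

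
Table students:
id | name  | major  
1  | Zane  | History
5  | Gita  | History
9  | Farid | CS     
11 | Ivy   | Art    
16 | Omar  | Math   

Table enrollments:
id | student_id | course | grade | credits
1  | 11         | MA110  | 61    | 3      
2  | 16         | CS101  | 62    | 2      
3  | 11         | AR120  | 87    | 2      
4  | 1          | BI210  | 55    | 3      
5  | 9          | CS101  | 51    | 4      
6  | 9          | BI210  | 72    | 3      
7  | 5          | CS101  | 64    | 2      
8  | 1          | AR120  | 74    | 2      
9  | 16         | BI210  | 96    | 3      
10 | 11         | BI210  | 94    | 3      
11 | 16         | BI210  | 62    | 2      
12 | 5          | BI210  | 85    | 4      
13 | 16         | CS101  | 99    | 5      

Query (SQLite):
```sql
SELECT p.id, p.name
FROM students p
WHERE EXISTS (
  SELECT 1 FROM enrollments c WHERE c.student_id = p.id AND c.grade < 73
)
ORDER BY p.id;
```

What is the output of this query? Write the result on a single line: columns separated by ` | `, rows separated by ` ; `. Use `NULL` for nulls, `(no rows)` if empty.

For each students row, check whether any enrollments with matching student_id has grade < 73.
Keep rows where that is true.

1 | Zane ; 5 | Gita ; 9 | Farid ; 11 | Ivy ; 16 | Omar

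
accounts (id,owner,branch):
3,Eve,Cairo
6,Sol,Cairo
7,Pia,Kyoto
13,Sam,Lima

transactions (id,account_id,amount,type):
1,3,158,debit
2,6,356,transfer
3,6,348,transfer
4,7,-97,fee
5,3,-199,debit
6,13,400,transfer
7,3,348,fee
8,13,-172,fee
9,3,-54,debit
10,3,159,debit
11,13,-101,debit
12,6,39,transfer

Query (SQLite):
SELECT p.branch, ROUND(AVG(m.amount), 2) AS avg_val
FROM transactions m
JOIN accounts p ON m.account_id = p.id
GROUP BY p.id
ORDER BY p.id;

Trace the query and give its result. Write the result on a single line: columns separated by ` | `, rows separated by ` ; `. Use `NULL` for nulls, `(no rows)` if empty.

Join each transactions row to its accounts via account_id.
Group joined rows by accounts.id; compute ROUND(AVG(m.amount), 2) per group.
  3: ids {1, 5, 7, 9, 10} → ROUND(AVG(m.amount), 2)=82.4
  6: ids {2, 3, 12} → ROUND(AVG(m.amount), 2)=247.67
  7: ids {4} → ROUND(AVG(m.amount), 2)=-97
  13: ids {6, 8, 11} → ROUND(AVG(m.amount), 2)=42.33

Cairo | 82.4 ; Cairo | 247.67 ; Kyoto | -97 ; Lima | 42.33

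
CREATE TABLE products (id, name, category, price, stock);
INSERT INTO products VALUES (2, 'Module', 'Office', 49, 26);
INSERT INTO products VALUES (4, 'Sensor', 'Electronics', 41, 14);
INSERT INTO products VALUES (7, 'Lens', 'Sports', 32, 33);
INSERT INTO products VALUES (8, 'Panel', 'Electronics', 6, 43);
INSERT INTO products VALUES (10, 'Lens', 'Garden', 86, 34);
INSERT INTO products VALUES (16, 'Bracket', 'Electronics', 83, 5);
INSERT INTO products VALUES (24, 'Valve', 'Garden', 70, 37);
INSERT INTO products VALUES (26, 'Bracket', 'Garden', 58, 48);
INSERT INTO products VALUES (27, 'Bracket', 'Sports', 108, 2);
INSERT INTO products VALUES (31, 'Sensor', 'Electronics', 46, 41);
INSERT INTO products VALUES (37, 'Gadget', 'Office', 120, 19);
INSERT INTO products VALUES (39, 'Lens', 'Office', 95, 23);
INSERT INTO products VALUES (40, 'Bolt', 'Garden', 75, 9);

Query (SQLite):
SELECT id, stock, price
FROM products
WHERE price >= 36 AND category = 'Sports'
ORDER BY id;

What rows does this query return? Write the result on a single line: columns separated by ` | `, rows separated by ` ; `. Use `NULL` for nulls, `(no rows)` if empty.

27 | 2 | 108

price >= 36: ids {2, 4, 10, 16, 24, 26, 27, 31, 37, 39, 40}
category = 'Sports': ids {7, 27}
Combine with AND.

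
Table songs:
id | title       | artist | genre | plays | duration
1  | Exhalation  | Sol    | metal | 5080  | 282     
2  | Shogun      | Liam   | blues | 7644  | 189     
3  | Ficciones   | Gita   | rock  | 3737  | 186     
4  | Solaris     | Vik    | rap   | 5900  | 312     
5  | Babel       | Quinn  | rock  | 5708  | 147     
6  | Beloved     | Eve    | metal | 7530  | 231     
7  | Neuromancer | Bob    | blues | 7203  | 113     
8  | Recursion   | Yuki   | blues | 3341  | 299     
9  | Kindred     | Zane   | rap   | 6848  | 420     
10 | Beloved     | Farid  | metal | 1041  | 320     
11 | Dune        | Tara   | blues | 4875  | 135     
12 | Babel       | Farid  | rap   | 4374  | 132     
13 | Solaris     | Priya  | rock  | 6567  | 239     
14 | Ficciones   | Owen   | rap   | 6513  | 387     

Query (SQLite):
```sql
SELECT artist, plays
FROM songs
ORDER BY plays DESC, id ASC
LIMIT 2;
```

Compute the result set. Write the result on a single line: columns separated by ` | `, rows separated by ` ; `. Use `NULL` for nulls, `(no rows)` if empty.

Sort by plays desc, tiebreak id asc: (7644, id=2), (7530, id=6), (7203, id=7), (6848, id=9), (6567, id=13) …. Take first 2.

Liam | 7644 ; Eve | 7530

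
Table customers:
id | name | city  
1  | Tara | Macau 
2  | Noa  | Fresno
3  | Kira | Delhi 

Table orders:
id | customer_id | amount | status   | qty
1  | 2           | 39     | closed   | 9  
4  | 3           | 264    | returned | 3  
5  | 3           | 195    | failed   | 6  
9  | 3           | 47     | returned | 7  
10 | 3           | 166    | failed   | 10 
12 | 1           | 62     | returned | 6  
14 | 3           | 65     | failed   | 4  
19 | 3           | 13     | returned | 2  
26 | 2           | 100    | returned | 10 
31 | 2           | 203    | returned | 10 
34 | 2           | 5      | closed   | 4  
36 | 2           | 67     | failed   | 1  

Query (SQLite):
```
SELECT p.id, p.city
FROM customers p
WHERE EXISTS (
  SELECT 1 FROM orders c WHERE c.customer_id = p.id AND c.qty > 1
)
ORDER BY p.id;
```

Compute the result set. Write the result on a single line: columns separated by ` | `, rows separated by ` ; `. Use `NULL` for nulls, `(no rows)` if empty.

1 | Macau ; 2 | Fresno ; 3 | Delhi

For each customers row, check whether any orders with matching customer_id has qty > 1.
Keep rows where that is true.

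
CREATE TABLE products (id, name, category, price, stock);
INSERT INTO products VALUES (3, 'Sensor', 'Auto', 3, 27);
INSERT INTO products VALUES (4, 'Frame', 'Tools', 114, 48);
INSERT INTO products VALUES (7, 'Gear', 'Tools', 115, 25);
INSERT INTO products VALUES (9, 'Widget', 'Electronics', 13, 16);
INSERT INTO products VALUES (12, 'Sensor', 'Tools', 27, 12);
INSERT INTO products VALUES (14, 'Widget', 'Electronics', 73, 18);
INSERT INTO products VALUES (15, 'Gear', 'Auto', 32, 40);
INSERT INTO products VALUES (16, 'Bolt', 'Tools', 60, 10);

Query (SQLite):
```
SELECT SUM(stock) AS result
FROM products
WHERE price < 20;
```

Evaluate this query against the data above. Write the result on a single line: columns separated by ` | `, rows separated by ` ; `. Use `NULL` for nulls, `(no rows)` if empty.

Rows where price < 20 → stock values: [27, 16].
SUM of non-NULL values = 43.

43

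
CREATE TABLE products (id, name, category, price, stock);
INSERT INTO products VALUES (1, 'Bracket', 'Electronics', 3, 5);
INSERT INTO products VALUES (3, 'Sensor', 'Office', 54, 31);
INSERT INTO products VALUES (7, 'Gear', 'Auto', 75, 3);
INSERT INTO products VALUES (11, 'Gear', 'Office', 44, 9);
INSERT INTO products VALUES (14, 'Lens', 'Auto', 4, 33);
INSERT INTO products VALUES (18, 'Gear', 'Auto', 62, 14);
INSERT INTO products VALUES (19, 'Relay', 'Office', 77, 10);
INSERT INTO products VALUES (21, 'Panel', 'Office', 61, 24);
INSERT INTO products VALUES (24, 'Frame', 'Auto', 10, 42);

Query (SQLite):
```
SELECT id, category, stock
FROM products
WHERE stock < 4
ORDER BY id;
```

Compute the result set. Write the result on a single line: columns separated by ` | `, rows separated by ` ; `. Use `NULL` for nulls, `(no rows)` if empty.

stock < 4: ids {7}

7 | Auto | 3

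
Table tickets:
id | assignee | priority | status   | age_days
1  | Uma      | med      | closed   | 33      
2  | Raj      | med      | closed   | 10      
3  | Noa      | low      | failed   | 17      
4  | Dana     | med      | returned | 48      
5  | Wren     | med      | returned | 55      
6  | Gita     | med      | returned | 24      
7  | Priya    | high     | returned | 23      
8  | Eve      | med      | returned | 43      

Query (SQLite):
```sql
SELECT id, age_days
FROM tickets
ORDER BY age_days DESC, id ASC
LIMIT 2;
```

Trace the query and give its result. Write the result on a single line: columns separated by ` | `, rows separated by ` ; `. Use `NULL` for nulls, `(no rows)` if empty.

Sort by age_days desc, tiebreak id asc: (55, id=5), (48, id=4), (43, id=8), (33, id=1), (24, id=6) …. Take first 2.

5 | 55 ; 4 | 48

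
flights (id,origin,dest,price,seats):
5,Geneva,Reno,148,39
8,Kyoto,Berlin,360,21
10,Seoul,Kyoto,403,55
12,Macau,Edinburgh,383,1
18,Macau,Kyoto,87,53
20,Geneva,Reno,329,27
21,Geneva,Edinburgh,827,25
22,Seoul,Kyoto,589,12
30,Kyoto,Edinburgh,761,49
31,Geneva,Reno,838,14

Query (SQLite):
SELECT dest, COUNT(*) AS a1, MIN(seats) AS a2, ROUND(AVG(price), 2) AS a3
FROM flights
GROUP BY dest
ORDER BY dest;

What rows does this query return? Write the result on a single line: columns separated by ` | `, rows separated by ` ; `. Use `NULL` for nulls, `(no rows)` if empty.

Group flights by dest.
Per group compute: COUNT(*), MIN(seats), ROUND(AVG(price), 2).
  Berlin: ids {8} → COUNT(*)=1, MIN(seats)=21, ROUND(AVG(price), 2)=360
  Edinburgh: ids {12, 21, 30} → COUNT(*)=3, MIN(seats)=1, ROUND(AVG(price), 2)=657
  Kyoto: ids {10, 18, 22} → COUNT(*)=3, MIN(seats)=12, ROUND(AVG(price), 2)=359.67
  Reno: ids {5, 20, 31} → COUNT(*)=3, MIN(seats)=14, ROUND(AVG(price), 2)=438.33

Berlin | 1 | 21 | 360 ; Edinburgh | 3 | 1 | 657 ; Kyoto | 3 | 12 | 359.67 ; Reno | 3 | 14 | 438.33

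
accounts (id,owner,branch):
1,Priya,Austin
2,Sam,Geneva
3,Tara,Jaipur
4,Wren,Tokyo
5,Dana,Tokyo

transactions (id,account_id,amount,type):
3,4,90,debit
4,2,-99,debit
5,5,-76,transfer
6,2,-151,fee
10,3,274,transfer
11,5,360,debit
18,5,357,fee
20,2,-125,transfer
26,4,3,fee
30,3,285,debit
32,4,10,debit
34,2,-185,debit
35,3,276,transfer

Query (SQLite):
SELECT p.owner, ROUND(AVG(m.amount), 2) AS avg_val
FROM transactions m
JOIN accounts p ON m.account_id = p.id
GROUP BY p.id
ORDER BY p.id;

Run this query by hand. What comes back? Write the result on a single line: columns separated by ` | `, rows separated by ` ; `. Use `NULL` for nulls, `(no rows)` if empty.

Sam | -140 ; Tara | 278.33 ; Wren | 34.33 ; Dana | 213.67

Join each transactions row to its accounts via account_id.
Group joined rows by accounts.id; compute ROUND(AVG(m.amount), 2) per group.
  2: ids {4, 6, 20, 34} → ROUND(AVG(m.amount), 2)=-140
  3: ids {10, 30, 35} → ROUND(AVG(m.amount), 2)=278.33
  4: ids {3, 26, 32} → ROUND(AVG(m.amount), 2)=34.33
  5: ids {5, 11, 18} → ROUND(AVG(m.amount), 2)=213.67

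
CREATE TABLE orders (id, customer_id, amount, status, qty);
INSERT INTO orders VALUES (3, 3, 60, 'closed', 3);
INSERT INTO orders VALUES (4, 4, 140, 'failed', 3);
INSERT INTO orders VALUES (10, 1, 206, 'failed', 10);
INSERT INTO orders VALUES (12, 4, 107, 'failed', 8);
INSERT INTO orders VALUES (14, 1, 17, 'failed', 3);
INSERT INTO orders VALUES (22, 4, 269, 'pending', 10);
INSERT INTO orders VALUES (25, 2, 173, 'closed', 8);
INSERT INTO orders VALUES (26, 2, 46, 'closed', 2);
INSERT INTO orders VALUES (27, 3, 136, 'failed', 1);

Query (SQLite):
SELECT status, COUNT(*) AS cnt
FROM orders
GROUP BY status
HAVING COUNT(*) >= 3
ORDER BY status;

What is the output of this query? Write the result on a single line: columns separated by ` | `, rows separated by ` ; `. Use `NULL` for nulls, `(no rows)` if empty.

closed | 3 ; failed | 5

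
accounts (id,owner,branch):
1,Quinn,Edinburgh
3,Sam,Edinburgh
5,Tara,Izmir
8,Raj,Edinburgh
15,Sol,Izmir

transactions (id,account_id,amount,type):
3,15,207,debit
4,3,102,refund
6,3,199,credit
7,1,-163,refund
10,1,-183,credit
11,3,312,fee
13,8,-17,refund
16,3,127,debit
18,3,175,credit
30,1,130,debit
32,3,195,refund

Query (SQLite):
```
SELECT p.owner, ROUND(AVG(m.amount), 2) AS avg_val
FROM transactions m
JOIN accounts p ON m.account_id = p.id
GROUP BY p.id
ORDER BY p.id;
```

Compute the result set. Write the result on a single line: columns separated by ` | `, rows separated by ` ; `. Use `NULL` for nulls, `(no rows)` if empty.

Join each transactions row to its accounts via account_id.
Group joined rows by accounts.id; compute ROUND(AVG(m.amount), 2) per group.
  1: ids {7, 10, 30} → ROUND(AVG(m.amount), 2)=-72
  3: ids {4, 6, 11, 16, 18, 32} → ROUND(AVG(m.amount), 2)=185
  8: ids {13} → ROUND(AVG(m.amount), 2)=-17
  15: ids {3} → ROUND(AVG(m.amount), 2)=207

Quinn | -72 ; Sam | 185 ; Raj | -17 ; Sol | 207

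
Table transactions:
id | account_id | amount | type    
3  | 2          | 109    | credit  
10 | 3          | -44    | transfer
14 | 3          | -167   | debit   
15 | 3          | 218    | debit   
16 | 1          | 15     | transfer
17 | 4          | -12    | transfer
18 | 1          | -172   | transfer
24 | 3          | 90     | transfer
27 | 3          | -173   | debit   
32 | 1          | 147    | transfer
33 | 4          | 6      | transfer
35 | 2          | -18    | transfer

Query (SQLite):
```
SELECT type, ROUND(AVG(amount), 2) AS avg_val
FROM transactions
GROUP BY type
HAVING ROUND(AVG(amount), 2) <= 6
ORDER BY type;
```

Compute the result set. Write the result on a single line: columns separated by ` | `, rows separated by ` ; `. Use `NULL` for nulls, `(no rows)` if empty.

debit | -40.67 ; transfer | 1.5

Partition transactions by type; compute ROUND(AVG(amount), 2) within each group.
HAVING: keep groups where ROUND(AVG(amount), 2) <= 6.
  credit: ids {3} → ROUND(AVG(amount), 2)=109
  debit: ids {14, 15, 27} → ROUND(AVG(amount), 2)=-40.67
  transfer: ids {10, 16, 17, 18, 24, 32, 33, 35} → ROUND(AVG(amount), 2)=1.5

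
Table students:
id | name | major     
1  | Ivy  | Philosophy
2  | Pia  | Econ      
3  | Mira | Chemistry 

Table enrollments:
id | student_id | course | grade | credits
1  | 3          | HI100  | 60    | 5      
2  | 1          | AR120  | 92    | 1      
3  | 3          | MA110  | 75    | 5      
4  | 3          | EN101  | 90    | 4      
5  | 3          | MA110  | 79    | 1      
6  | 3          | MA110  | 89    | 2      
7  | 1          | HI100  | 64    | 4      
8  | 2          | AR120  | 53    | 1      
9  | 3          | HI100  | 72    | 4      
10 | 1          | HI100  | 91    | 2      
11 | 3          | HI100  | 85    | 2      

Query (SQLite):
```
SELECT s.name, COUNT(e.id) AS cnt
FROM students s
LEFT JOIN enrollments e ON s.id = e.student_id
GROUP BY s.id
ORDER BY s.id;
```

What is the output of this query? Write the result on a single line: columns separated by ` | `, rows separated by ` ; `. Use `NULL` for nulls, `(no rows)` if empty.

Ivy | 3 ; Pia | 1 ; Mira | 7

LEFT JOIN keeps every students row; unmatched ones get NULL for enrollments columns.
Group by students.id and compute COUNT(e.id). COUNT(col) of an all-NULL group is 0.
  1: ids {2, 7, 10} → COUNT(e.id)=3
  2: ids {8} → COUNT(e.id)=1
  3: ids {1, 3, 4, 5, 6, 9, 11} → COUNT(e.id)=7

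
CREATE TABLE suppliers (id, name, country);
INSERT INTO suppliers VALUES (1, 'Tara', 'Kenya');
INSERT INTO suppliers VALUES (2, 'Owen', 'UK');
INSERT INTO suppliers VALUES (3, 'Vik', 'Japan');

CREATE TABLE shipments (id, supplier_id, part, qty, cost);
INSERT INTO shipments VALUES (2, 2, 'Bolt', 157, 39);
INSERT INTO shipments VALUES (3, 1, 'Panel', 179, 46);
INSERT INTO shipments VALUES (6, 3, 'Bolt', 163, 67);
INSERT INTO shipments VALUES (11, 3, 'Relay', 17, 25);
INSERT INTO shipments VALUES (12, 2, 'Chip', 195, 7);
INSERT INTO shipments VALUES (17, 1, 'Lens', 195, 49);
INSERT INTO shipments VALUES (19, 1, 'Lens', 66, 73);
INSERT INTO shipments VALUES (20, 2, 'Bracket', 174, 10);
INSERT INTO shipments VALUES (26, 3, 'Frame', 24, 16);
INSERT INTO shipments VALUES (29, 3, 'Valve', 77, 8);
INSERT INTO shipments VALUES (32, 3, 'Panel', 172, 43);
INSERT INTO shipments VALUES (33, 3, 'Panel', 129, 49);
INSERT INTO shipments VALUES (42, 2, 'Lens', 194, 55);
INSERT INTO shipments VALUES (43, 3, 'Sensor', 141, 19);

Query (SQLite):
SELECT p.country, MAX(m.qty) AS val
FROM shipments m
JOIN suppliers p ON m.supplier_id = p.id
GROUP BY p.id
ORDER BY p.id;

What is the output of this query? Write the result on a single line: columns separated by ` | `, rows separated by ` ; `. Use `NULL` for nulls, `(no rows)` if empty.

Kenya | 195 ; UK | 195 ; Japan | 172

Join each shipments row to its suppliers via supplier_id.
Group joined rows by suppliers.id; compute MAX(m.qty) per group.
  1: ids {3, 17, 19} → MAX(m.qty)=195
  2: ids {2, 12, 20, 42} → MAX(m.qty)=195
  3: ids {6, 11, 26, 29, 32, 33, 43} → MAX(m.qty)=172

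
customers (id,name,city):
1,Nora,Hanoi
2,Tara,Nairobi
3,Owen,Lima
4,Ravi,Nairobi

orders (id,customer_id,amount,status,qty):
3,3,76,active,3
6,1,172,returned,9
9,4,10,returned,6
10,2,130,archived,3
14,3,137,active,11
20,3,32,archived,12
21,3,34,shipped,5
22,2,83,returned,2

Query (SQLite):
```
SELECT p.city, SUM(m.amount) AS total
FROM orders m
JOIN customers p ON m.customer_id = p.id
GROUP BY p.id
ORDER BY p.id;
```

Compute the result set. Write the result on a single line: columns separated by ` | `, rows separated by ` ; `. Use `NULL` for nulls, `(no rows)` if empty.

Hanoi | 172 ; Nairobi | 213 ; Lima | 279 ; Nairobi | 10

Join each orders row to its customers via customer_id.
Group joined rows by customers.id; compute SUM(m.amount) per group.
  1: ids {6} → SUM(m.amount)=172
  2: ids {10, 22} → SUM(m.amount)=213
  3: ids {3, 14, 20, 21} → SUM(m.amount)=279
  4: ids {9} → SUM(m.amount)=10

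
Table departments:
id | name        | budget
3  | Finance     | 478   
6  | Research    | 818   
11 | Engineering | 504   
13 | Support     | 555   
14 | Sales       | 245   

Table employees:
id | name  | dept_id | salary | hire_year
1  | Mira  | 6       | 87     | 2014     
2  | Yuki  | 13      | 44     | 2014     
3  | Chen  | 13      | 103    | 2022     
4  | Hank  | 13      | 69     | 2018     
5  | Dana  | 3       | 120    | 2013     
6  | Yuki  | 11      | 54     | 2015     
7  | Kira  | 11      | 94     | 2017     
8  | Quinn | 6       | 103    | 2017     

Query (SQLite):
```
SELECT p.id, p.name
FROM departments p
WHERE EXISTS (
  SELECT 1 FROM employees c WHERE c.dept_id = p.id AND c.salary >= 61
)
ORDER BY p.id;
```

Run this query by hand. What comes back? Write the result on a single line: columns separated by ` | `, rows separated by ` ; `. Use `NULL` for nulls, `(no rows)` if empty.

3 | Finance ; 6 | Research ; 11 | Engineering ; 13 | Support

For each departments row, check whether any employees with matching dept_id has salary >= 61.
Keep rows where that is true.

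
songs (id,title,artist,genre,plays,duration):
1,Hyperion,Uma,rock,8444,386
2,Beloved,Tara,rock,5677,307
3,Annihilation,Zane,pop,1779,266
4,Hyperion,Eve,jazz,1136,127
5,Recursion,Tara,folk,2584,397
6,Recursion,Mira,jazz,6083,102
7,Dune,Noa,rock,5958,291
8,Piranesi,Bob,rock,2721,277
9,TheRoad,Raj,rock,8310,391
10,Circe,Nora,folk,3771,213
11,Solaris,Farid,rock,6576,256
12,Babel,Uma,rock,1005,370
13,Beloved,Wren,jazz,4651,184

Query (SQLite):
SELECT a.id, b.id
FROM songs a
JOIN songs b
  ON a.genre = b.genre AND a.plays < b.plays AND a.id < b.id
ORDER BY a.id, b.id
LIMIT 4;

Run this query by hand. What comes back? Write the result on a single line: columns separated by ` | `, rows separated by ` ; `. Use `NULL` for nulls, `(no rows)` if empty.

2 | 7 ; 2 | 9 ; 2 | 11 ; 4 | 6

Pairs (a,b) with same genre, a.plays < b.plays, a.id < b.id.
genre groups: folk:{5,10} jazz:{4,6,13} pop:{3} rock:{1,2,7,8,9,11,12}
Ordered by (a.id, b.id); first 4.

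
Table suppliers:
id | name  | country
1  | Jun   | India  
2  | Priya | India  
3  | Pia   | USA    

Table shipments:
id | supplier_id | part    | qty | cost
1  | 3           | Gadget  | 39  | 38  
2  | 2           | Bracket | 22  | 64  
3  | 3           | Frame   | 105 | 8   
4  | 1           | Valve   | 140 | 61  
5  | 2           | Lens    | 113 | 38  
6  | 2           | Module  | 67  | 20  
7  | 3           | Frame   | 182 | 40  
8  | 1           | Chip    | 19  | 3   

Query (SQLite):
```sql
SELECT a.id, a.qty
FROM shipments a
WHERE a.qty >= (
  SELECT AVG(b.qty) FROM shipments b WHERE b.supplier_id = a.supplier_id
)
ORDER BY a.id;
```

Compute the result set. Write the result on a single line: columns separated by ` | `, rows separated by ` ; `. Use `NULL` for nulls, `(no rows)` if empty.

4 | 140 ; 5 | 113 ; 7 | 182

For each shipments row a, compute AVG(qty) over rows sharing a.supplier_id.
Keep row a if a.qty >= that per-group AVG.
  supplier_id=1: AVG(qty) = 79.5
  supplier_id=2: AVG(qty) = 67.333333
  supplier_id=3: AVG(qty) = 108.666667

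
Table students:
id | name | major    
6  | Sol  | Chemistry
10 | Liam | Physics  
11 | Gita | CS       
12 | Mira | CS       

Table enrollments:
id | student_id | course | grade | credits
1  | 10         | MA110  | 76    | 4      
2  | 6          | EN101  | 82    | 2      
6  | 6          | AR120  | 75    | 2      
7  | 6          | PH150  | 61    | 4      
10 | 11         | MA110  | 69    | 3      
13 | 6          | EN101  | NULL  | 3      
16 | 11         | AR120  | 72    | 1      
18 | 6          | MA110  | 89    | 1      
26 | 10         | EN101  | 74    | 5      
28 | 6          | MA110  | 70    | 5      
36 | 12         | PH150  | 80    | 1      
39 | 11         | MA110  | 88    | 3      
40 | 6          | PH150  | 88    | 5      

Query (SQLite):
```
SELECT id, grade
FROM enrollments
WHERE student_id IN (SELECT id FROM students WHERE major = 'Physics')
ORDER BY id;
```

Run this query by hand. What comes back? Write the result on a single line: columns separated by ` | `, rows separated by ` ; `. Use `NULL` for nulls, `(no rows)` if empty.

Inner query: students.id where major = 'Physics'.
Outer: keep enrollments rows whose student_id is in that set.
Inner query → {10}

1 | 76 ; 26 | 74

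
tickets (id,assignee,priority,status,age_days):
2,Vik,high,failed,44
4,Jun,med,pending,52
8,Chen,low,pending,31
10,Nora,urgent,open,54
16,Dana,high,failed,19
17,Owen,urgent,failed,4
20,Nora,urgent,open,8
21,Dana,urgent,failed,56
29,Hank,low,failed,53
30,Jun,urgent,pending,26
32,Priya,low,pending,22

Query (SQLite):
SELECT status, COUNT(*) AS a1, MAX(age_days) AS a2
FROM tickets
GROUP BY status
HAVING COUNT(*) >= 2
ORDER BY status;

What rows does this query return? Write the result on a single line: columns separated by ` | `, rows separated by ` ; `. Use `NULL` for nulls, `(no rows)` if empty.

failed | 5 | 56 ; open | 2 | 54 ; pending | 4 | 52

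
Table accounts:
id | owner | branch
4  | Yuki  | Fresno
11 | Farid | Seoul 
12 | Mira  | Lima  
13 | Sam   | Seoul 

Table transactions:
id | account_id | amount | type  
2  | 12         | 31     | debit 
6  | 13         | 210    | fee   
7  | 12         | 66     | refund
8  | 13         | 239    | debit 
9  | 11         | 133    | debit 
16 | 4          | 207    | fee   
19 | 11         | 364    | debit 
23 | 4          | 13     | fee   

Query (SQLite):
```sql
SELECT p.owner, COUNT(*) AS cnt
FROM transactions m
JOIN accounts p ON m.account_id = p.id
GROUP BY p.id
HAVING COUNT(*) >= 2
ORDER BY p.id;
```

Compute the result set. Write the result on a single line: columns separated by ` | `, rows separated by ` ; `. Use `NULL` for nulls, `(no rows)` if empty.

Yuki | 2 ; Farid | 2 ; Mira | 2 ; Sam | 2

Join each transactions row to its accounts via account_id.
Group joined rows by accounts.id; compute COUNT(*) per group.
HAVING: keep groups with count ≥ 2.
  4: ids {16, 23} → COUNT(*)=2
  11: ids {9, 19} → COUNT(*)=2
  12: ids {2, 7} → COUNT(*)=2
  13: ids {6, 8} → COUNT(*)=2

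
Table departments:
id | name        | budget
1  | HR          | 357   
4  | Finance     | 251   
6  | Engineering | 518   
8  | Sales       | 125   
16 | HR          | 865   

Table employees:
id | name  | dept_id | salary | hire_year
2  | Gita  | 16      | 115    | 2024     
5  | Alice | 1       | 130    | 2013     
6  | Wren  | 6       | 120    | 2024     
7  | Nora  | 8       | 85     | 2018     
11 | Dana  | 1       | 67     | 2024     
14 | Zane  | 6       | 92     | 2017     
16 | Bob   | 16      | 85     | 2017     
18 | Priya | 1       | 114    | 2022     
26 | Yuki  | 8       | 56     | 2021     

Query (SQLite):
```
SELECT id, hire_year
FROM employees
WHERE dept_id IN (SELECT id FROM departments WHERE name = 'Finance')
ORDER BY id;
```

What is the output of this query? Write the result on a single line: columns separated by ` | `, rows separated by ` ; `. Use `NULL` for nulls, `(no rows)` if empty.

(no rows)

Inner query: departments.id where name = 'Finance'.
Outer: keep employees rows whose dept_id is in that set.
Inner query → {4}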